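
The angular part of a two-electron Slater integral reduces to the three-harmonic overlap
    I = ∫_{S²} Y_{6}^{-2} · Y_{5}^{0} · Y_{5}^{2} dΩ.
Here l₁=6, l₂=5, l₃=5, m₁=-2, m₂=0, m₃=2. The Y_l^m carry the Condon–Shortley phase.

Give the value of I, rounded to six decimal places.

-0.043391

Rules hold: Σm=0, L=16 even, 1≤5≤11.
N = 13·11·11 = 1573
Δ = 6!·6!·4!/17! = 1/28588560
Racah Σ t=1..5: t=1:−1/345600 t=2:+1/13824 t=3:−1/5184 t=4:+1/13824 t=5:−1/345600 = -7/129600
⇒ 3j(6 5 5; 0 0 0)² = 80/7293, sgn +1
Racah Σ t=2..5: t=2:+1/207360 t=3:−1/17280 t=4:+1/13824 t=5:−1/103680 = 1/103680
⇒ 3j(6 5 5; -2 0 2)² = 10/7293, sgn -1
4πI² = N·(3j₀)²·(3jₘ)² = 800/33813
I = -1·√(0.0236595/4π) = -0.04339086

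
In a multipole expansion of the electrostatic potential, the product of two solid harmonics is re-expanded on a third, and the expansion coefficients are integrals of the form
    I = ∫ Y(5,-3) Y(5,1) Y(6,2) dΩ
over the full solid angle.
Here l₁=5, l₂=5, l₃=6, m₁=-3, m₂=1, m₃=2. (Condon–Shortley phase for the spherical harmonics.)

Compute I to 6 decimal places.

-0.106727

Checks pass: Σm=0; 16 even; l₃=6∈[0,10].
(2·5+1)(2·5+1)(2·6+1) = 1573
Δ: 4! 6! 6! / 17! → 1/28588560
sum: t=0:+1/345600 t=1:−1/13824 t=2:+1/5184 t=3:−1/13824 t=4:+1/345600 = 7/129600
3j²(5 5 6; 0 0 0) = Δ·Π!·Σ² = 80/7293  (sign +1)
sum: t=2:+1/138240 t=3:−1/25920 t=4:+1/55296 = -11/829440
3j²(5 5 6; -3 1 2) = Δ·Π!·Σ² = 11/1326  (sign -1)
combine: 4πI² = 1573·80/7293·11/1326 = 4840/33813
take √, sign -1: I = -0.10672739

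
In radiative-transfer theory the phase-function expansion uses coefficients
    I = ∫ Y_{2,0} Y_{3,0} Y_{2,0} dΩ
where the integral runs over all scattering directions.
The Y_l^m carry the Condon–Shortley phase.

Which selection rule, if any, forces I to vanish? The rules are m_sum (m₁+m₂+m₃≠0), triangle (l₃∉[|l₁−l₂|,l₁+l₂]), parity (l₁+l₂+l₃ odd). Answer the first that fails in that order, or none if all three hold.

parity

m₁+m₂+m₃ = 0 + 0 + 0 = 0  ✓
triangle: |2−3|=1 ≤ l₃=2 ≤ 2+3=5  ✓
parity: l₁+l₂+l₃ = 7 is odd  ✗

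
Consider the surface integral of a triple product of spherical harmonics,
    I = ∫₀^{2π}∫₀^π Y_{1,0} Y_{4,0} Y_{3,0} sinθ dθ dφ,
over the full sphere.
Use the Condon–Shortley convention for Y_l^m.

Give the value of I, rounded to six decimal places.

m-sum 0 ✓  L=8 even ✓  3≤3≤5 ✓
Π(2lᵢ+1) = 3×9×7 = 189
triangle coeff Δ(1,4,3) = 1/252
Σ_t [1,1]: t=1:−1/36 = -1/36
(3j)²=4/63 [(1 4 3; 0 0 0)], sign=+1
(m-triple is (0,0,0) — same symbol as above.)
⇒ 4πI² = 16/21
I = (+1)√(16/21/(4π)) = 0.24623252

0.246233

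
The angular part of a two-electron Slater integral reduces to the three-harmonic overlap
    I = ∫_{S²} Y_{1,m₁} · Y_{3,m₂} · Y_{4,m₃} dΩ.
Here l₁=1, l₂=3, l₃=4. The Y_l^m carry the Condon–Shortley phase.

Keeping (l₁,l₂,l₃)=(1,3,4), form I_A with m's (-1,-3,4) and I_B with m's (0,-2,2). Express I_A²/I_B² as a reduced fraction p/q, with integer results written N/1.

7/3

Same 1,3,4: normalisation and zero-m 3j drop out of the ratio.
A: Δ: 0! 2! 6! / 9! → 1/252; sum: t=0:+1/1440 = 1/1440; 3j²(1 3 4; -1 -3 4) = Δ·Π!·Σ² = 1/9  (sign +1)
B: Δ: 0! 2! 6! / 9! → 1/252; sum: t=0:+1/120 = 1/120; 3j²(1 3 4; 0 -2 2) = Δ·Π!·Σ² = 1/21  (sign +1)
I_A²/I_B² = (1/9)/(1/21) = 7/3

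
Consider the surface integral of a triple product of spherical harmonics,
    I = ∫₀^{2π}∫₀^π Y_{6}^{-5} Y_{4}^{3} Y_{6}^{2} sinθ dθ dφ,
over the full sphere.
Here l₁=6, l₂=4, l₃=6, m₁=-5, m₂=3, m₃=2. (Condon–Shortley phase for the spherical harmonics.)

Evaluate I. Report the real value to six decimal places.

0.160494

Rules hold: Σm=0, L=16 even, 2≤6≤10.
N = 13·9·13 = 1521
Δ = 4!·8!·4!/17! = 1/15315300
Racah Σ t=0..4: t=0:+1/829440 t=1:−1/25920 t=2:+1/9216 t=3:−1/25920 t=4:+1/829440 = 7/207360
⇒ 3j(6 4 6; 0 0 0)² = 28/2431, sgn +1
Racah Σ t=3..4: t=3:−1/5806080 t=4:+1/725760 = 1/829440
⇒ 3j(6 4 6; -5 3 2)² = 49/2652, sgn +1
4πI² = N·(3j₀)²·(3jₘ)² = 1029/3179
I = +1·√(0.323687/4π) = 0.16049352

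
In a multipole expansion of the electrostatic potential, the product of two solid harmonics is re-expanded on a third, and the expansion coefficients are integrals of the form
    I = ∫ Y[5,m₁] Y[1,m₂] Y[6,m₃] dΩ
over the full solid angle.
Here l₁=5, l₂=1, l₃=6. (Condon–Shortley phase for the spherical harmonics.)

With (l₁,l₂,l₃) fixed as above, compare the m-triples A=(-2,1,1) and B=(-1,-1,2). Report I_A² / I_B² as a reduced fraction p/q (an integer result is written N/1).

Shared (l₁,l₂,l₃)=(5,1,6): N and (l;000)² cancel in I_A²/I_B².
A: Δ = 0!·10!·2!/13! = 1/858; Racah Σ t=0..0: t=0:+1/60480 = 1/60480; ⇒ 3j(5 1 6; -2 1 1)² = 5/429, sgn -1
B: Δ = 0!·10!·2!/13! = 1/858; Racah Σ t=0..0: t=0:+1/34560 = 1/34560; ⇒ 3j(5 1 6; -1 -1 2)² = 14/429, sgn +1
I_A²/I_B² = (5/429)/(14/429) = 5/14

5/14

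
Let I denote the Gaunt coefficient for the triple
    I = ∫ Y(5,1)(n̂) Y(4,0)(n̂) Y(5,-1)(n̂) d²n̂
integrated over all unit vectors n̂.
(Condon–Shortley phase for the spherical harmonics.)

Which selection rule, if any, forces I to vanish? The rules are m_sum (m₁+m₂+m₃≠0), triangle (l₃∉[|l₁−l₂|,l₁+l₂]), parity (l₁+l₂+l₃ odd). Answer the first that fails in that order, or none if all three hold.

none

azimuthal sum: 1 + 0 − 1 = 0  ✓
1 ≤ 5 ≤ 9 (triangle on l)  ✓
L = 5 + 4 + 5 = 14 (even)  ✓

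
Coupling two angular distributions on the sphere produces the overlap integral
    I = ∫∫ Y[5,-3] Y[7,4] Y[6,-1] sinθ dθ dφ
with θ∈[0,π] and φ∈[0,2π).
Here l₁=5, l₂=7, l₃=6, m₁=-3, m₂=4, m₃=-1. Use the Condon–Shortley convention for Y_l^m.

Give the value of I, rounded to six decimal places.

Rules hold: Σm=0, L=18 even, 2≤6≤12.
N = 11·15·13 = 2145
Δ = 6!·4!·8!/19! = 1/174594420
Racah Σ t=1..5: t=1:−1/4147200 t=2:+1/207360 t=3:−1/82944 t=4:+1/207360 t=5:−1/4147200 = -1/345600
⇒ 3j(5 7 6; 0 0 0)² = 420/46189, sgn -1
Racah Σ t=4..6: t=4:+1/5806080 t=5:−1/1036800 t=6:+1/2073600 = -1/3225600
⇒ 3j(5 7 6; -3 4 -1)² = 27/4199, sgn +1
4πI² = N·(3j₀)²·(3jₘ)² = 170100/1356277
I = -1·√(0.125417/4π) = -0.09990173

-0.099902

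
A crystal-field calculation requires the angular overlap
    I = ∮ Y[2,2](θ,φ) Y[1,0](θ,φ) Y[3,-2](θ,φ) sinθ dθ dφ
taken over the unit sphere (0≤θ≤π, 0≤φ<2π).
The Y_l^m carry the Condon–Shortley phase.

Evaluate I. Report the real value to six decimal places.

0.184674

Rules hold: Σm=0, L=6 even, 1≤3≤3.
N = 5·3·7 = 105
Δ = 0!·4!·2!/7! = 1/105
Racah Σ t=0..0: t=0:+1/4 = 1/4
⇒ 3j(2 1 3; 0 0 0)² = 3/35, sgn -1
Racah Σ t=0..0: t=0:+1/24 = 1/24
⇒ 3j(2 1 3; 2 0 -2)² = 1/21, sgn -1
4πI² = N·(3j₀)²·(3jₘ)² = 3/7
I = +1·√(0.428571/4π) = 0.18467439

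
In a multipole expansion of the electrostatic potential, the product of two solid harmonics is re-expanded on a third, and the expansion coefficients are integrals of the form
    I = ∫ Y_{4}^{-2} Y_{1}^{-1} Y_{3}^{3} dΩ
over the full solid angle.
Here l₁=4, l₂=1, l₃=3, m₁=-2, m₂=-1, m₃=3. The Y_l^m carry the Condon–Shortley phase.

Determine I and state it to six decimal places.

0.061558

Checks pass: Σm=0; 8 even; l₃=3∈[3,5].
(2·4+1)(2·1+1)(2·3+1) = 189
Δ: 2! 6! 0! / 9! → 1/252
sum: t=1:−1/36 = -1/36
3j²(4 1 3; 0 0 0) = Δ·Π!·Σ² = 4/63  (sign +1)
sum: t=0:+1/1440 = 1/1440
3j²(4 1 3; -2 -1 3) = Δ·Π!·Σ² = 1/252  (sign +1)
combine: 4πI² = 189·4/63·1/252 = 1/21
take √, sign +1: I = 0.06155813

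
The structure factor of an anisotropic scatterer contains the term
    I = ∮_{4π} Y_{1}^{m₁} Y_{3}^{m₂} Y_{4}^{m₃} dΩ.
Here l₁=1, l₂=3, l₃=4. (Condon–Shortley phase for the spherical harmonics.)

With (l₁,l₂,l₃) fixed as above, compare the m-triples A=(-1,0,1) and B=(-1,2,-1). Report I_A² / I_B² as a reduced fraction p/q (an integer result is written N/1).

Shared (l₁,l₂,l₃)=(1,3,4): N and (l;000)² cancel in I_A²/I_B².
A: Δ = 0!·2!·6!/9! = 1/252; Racah Σ t=0..0: t=0:+1/72 = 1/72; ⇒ 3j(1 3 4; -1 0 1)² = 5/126, sgn -1
B: Δ = 0!·2!·6!/9! = 1/252; Racah Σ t=0..0: t=0:+1/240 = 1/240; ⇒ 3j(1 3 4; -1 2 -1)² = 1/84, sgn -1
I_A²/I_B² = (5/126)/(1/84) = 10/3

10/3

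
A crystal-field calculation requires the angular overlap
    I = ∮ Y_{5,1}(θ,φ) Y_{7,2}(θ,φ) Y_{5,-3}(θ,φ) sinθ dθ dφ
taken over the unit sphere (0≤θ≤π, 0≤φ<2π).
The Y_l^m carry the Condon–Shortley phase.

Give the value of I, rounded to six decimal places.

L=17 odd ⇒ parity kills the (l;000) factor ⇒ I = 0

0.000000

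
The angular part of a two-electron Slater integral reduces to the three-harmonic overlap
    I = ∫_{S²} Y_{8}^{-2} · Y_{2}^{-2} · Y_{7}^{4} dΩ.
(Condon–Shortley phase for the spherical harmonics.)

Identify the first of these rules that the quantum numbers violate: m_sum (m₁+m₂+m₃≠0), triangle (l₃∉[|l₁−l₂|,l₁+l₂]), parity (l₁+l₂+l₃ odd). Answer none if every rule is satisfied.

parity

Σmᵢ = 0  ✓
l₃∈[|l₁−l₂|,l₁+l₂]=[6,10], have l₃=7  ✓
Σlᵢ = 17 ⇒ odd  ✗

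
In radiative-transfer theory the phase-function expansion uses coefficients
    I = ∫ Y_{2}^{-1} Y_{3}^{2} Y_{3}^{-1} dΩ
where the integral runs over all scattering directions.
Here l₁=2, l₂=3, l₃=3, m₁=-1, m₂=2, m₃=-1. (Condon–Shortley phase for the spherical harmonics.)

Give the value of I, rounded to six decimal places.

Checks pass: Σm=0; 8 even; l₃=3∈[1,5].
(2·2+1)(2·3+1)(2·3+1) = 245
Δ: 2! 2! 4! / 9! → 1/3780
sum: t=0:+1/24 t=1:−1/4 t=2:+1/24 = -1/6
3j²(2 3 3; 0 0 0) = Δ·Π!·Σ² = 4/105  (sign +1)
sum: t=1:−1/48 t=2:+1/12 = 1/16
3j²(2 3 3; -1 2 -1) = Δ·Π!·Σ² = 1/28  (sign +1)
combine: 4πI² = 245·4/105·1/28 = 1/3
take √, sign +1: I = 0.16286750

0.162868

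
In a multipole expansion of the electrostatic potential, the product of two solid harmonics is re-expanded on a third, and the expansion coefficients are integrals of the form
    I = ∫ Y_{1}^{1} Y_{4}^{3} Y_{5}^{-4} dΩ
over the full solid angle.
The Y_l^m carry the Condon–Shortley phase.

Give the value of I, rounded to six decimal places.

0.294638

Checks pass: Σm=0; 10 even; l₃=5∈[3,5].
(2·1+1)(2·4+1)(2·5+1) = 297
Δ: 0! 2! 8! / 11! → 1/495
sum: t=0:+1/576 = 1/576
3j²(1 4 5; 0 0 0) = Δ·Π!·Σ² = 5/99  (sign -1)
sum: t=0:+1/10080 = 1/10080
3j²(1 4 5; 1 3 -4) = Δ·Π!·Σ² = 4/55  (sign -1)
combine: 4πI² = 297·5/99·4/55 = 12/11
take √, sign +1: I = 0.29463840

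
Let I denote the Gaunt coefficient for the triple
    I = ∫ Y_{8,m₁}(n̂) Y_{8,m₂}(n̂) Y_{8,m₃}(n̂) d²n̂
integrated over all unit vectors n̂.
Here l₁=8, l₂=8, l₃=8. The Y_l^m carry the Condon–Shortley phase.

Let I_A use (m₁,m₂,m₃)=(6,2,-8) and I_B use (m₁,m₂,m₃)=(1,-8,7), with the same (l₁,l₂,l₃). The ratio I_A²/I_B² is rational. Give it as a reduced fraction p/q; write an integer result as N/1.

7/3

Same 8,8,8: normalisation and zero-m 3j drop out of the ratio.
A: Δ: 8! 8! 8! / 25! → 1/236637794250; sum: t=2:+1/2341011456000 = 1/2341011456000; 3j²(8 8 8; 6 2 -8) = Δ·Π!·Σ² = 273/37145  (sign +1)
B: Δ: 8! 8! 8! / 25! → 1/236637794250; sum: t=0:+1/8193540096000 = 1/8193540096000; 3j²(8 8 8; 1 -8 7) = Δ·Π!·Σ² = 117/37145  (sign -1)
I_A²/I_B² = (273/37145)/(117/37145) = 7/3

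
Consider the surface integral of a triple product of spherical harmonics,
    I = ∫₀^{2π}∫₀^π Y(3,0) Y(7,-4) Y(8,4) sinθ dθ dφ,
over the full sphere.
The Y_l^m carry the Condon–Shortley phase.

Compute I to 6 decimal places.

-0.033430

Checks pass: Σm=0; 18 even; l₃=8∈[4,10].
(2·3+1)(2·7+1)(2·8+1) = 1785
Δ: 2! 4! 12! / 19! → 1/5290740
sum: t=0:+1/7257600 t=1:−1/2073600 t=2:+1/7257600 = -1/4838400
3j²(3 7 8; 0 0 0) = Δ·Π!·Σ² = 252/20995  (sign -1)
sum: t=0:+1/26127360 t=1:−1/29030400 t=2:+1/479001600 = 17/2874009600
3j²(3 7 8; 0 -4 4) = Δ·Π!·Σ² = 17/25935  (sign +1)
combine: 4πI² = 1785·252/20995·17/25935 = 4284/305045
take √, sign -1: I = -0.03343011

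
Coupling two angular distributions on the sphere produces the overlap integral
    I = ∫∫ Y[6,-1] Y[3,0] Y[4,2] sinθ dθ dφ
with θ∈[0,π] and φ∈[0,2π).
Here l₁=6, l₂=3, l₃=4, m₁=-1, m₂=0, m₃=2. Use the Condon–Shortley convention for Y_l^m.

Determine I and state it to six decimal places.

0.000000

-1 + 0 + 2 = 1 ≠ 0: azimuthal integral kills it; I = 0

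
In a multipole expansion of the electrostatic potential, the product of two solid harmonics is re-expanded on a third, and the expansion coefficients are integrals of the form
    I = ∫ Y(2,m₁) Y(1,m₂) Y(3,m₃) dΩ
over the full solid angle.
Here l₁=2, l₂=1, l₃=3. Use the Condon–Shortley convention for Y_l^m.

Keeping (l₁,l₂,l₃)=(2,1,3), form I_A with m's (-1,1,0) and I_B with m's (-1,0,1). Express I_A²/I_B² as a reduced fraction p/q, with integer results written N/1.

3/8

Same 2,1,3: normalisation and zero-m 3j drop out of the ratio.
A: Δ: 0! 4! 2! / 7! → 1/105; sum: t=0:+1/12 = 1/12; 3j²(2 1 3; -1 1 0) = Δ·Π!·Σ² = 1/35  (sign -1)
B: Δ: 0! 4! 2! / 7! → 1/105; sum: t=0:+1/6 = 1/6; 3j²(2 1 3; -1 0 1) = Δ·Π!·Σ² = 8/105  (sign +1)
I_A²/I_B² = (1/35)/(8/105) = 3/8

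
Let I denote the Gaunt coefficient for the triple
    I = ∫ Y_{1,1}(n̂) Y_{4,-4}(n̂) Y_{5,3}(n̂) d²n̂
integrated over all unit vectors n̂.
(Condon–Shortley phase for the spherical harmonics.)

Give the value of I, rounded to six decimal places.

m-sum 0 ✓  L=10 even ✓  3≤5≤5 ✓
Π(2lᵢ+1) = 3×9×11 = 297
triangle coeff Δ(1,4,5) = 1/495
Σ_t [0,0]: t=0:+1/576 = 1/576
(3j)²=5/99 [(1 4 5; 0 0 0)], sign=-1
Σ_t [0,0]: t=0:+1/80640 = 1/80640
(3j)²=1/495 [(1 4 5; 1 -4 3)], sign=+1
⇒ 4πI² = 1/33
I = (-1)√(1/33/(4π)) = -0.04910640

-0.049106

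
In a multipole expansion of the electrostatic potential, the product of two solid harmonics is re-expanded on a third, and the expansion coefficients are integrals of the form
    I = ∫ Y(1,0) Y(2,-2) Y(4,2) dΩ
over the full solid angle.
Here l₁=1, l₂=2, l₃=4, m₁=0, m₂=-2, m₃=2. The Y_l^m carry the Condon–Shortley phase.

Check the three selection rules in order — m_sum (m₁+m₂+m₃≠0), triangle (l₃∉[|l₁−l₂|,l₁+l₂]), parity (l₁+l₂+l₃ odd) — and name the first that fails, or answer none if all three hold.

m₁+m₂+m₃ = 0 − 2 + 2 = 0  ✓
triangle: |1−2|=1 ≤ l₃=4 ≤ 1+2=3  ✗
parity: l₁+l₂+l₃ = 7 is odd

triangle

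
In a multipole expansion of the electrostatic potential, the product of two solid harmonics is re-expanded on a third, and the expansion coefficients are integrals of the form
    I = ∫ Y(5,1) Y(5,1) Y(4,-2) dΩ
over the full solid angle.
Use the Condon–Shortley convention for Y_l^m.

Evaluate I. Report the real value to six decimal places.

Rules hold: Σm=0, L=14 even, 0≤4≤10.
N = 11·11·9 = 1089
Δ = 6!·4!·4!/15! = 1/3153150
Racah Σ t=1..5: t=1:−1/69120 t=2:+1/1728 t=3:−1/576 t=4:+1/1728 t=5:−1/69120 = -7/11520
⇒ 3j(5 5 4; 0 0 0)² = 2/143, sgn -1
Racah Σ t=2..4: t=2:+1/4608 t=3:−1/1296 t=4:+1/4608 = -7/20736
⇒ 3j(5 5 4; 1 1 -2)² = 20/1287, sgn -1
4πI² = N·(3j₀)²·(3jₘ)² = 40/169
I = +1·√(0.236686/4π) = 0.13724032

0.137240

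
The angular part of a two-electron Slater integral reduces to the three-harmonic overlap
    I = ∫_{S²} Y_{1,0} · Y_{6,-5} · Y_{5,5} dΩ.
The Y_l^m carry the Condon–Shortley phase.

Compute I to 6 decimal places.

Checks pass: Σm=0; 12 even; l₃=5∈[5,7].
(2·1+1)(2·6+1)(2·5+1) = 429
Δ: 2! 0! 10! / 13! → 1/858
sum: t=1:−1/14400 = -1/14400
3j²(1 6 5; 0 0 0) = Δ·Π!·Σ² = 6/143  (sign +1)
sum: t=1:−1/3628800 = -1/3628800
3j²(1 6 5; 0 -5 5) = Δ·Π!·Σ² = 1/78  (sign -1)
combine: 4πI² = 429·6/143·1/78 = 3/13
take √, sign -1: I = -0.13551395

-0.135514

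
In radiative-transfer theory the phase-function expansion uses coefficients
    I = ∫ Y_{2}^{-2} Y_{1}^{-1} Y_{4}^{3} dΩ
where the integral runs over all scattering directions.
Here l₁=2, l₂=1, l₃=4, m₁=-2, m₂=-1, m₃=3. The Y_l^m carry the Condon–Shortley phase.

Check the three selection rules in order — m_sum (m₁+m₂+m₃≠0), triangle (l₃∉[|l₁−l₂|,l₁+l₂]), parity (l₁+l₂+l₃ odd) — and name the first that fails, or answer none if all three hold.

m₁+m₂+m₃ = -2 − 1 + 3 = 0  ✓
triangle: |2−1|=1 ≤ l₃=4 ≤ 2+1=3  ✗
parity: l₁+l₂+l₃ = 7 is odd

triangle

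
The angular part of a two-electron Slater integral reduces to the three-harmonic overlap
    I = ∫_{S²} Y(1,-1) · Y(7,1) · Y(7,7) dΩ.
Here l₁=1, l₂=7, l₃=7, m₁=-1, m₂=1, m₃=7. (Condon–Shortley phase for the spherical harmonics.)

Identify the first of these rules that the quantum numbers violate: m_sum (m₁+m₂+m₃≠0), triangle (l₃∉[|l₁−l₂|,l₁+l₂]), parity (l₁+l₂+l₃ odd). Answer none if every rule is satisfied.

m_sum

Σmᵢ = 7  ✗
l₃∈[|l₁−l₂|,l₁+l₂]=[6,8], have l₃=7
Σlᵢ = 15 ⇒ odd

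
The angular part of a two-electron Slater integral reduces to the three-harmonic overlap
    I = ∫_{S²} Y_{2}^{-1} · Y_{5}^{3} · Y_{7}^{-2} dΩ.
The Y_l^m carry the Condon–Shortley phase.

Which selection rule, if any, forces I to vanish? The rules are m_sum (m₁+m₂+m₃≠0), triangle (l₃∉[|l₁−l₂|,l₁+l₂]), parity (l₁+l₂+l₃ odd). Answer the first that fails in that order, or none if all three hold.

none

azimuthal sum: -1 + 3 − 2 = 0  ✓
3 ≤ 7 ≤ 7 (triangle on l)  ✓
L = 2 + 5 + 7 = 14 (even)  ✓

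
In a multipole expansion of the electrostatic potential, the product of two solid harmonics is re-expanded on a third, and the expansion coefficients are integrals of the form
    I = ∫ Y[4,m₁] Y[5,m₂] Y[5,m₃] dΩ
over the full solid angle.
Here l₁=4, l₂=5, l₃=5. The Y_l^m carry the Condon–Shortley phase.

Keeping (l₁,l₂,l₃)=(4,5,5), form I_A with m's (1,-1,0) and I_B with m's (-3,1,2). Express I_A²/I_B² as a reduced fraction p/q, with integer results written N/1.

l's match ⇒ only the (l;m) 3-j factors differ between A and B.
A: triangle coeff Δ(4,5,5) = 1/3153150; Σ_t [0,3]: t=0:+1/6912 t=1:−1/864 t=2:+1/1152 t=3:−1/17280 = -7/34560; (3j)²=1/429 [(4 5 5; 1 -1 0)], sign=+1
B: triangle coeff Δ(4,5,5) = 1/3153150; Σ_t [3,4]: t=3:−1/5184 t=4:+1/6912 = -1/20736; (3j)²=5/2574 [(4 5 5; -3 1 2)], sign=+1
I_A²/I_B² = (1/429)/(5/2574) = 6/5

6/5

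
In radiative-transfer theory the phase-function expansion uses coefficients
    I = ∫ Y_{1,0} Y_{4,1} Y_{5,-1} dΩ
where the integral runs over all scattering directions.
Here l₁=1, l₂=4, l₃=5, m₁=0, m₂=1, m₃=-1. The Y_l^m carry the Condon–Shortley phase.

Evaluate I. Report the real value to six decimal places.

Checks pass: Σm=0; 10 even; l₃=5∈[3,5].
(2·1+1)(2·4+1)(2·5+1) = 297
Δ: 0! 2! 8! / 11! → 1/495
sum: t=0:+1/576 = 1/576
3j²(1 4 5; 0 0 0) = Δ·Π!·Σ² = 5/99  (sign -1)
sum: t=0:+1/720 = 1/720
3j²(1 4 5; 0 1 -1) = Δ·Π!·Σ² = 8/165  (sign +1)
combine: 4πI² = 297·5/99·8/165 = 8/11
take √, sign -1: I = -0.24057125

-0.240571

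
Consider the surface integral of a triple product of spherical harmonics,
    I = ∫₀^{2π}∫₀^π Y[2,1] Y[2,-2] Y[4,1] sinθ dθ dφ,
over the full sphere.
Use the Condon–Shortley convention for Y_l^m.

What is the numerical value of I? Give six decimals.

m-sum 0 ✓  L=8 even ✓  0≤4≤4 ✓
Π(2lᵢ+1) = 5×5×9 = 225
triangle coeff Δ(2,2,4) = 1/630
Σ_t [0,0]: t=0:+1/16 = 1/16
(3j)²=2/35 [(2 2 4; 0 0 0)], sign=+1
Σ_t [0,0]: t=0:+1/144 = 1/144
(3j)²=1/126 [(2 2 4; 1 -2 1)], sign=-1
⇒ 4πI² = 5/49
I = (-1)√(5/49/(4π)) = -0.09011188

-0.090112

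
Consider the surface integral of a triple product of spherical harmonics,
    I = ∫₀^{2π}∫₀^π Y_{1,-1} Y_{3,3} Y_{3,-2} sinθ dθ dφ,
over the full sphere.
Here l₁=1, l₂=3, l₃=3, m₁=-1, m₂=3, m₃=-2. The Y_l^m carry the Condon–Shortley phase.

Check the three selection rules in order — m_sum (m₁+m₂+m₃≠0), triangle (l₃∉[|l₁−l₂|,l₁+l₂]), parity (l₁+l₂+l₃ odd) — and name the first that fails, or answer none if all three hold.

azimuthal sum: -1 + 3 − 2 = 0  ✓
2 ≤ 3 ≤ 4 (triangle on l)  ✓
L = 1 + 3 + 3 = 7 (odd)  ✗

parity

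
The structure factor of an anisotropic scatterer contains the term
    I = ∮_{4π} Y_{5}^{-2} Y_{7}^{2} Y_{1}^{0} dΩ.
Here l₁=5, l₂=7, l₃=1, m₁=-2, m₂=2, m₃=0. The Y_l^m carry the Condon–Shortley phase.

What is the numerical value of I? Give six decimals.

triangle: need 2≤l₃≤12, have 1; I=0

0.000000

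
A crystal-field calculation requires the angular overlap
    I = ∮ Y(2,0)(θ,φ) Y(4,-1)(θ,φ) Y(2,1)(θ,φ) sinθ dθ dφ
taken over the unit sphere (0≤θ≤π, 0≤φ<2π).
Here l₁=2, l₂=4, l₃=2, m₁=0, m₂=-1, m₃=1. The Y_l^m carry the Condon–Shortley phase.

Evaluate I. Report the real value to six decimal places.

Checks pass: Σm=0; 8 even; l₃=2∈[2,6].
(2·2+1)(2·4+1)(2·2+1) = 225
Δ: 4! 0! 4! / 9! → 1/630
sum: t=2:+1/16 = 1/16
3j²(2 4 2; 0 0 0) = Δ·Π!·Σ² = 2/35  (sign +1)
sum: t=2:+1/24 = 1/24
3j²(2 4 2; 0 -1 1) = Δ·Π!·Σ² = 1/21  (sign -1)
combine: 4πI² = 225·2/35·1/21 = 30/49
take √, sign -1: I = -0.22072812

-0.220728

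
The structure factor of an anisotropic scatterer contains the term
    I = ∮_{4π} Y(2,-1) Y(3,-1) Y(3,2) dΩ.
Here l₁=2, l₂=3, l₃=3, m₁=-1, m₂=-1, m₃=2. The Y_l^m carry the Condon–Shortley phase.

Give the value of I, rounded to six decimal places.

0.162868

m-sum 0 ✓  L=8 even ✓  1≤3≤5 ✓
Π(2lᵢ+1) = 5×7×7 = 245
triangle coeff Δ(2,3,3) = 1/3780
Σ_t [0,2]: t=0:+1/24 t=1:−1/4 t=2:+1/24 = -1/6
(3j)²=4/105 [(2 3 3; 0 0 0)], sign=+1
Σ_t [1,2]: t=1:−1/12 t=2:+1/48 = -1/16
(3j)²=1/28 [(2 3 3; -1 -1 2)], sign=+1
⇒ 4πI² = 1/3
I = (+1)√(1/3/(4π)) = 0.16286750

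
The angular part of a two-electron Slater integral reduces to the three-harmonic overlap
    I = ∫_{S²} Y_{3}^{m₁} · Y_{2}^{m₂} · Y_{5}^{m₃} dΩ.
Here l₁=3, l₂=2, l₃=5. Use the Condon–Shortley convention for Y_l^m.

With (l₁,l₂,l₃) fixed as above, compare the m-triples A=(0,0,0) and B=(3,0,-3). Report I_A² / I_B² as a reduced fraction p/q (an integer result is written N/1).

25/7

Same 3,2,5: normalisation and zero-m 3j drop out of the ratio.
A: Δ: 0! 6! 4! / 11! → 1/2310; sum: t=0:+1/144 = 1/144; 3j²(3 2 5; 0 0 0) = Δ·Π!·Σ² = 10/231  (sign -1)
B: Δ: 0! 6! 4! / 11! → 1/2310; sum: t=0:+1/2880 = 1/2880; 3j²(3 2 5; 3 0 -3) = Δ·Π!·Σ² = 2/165  (sign +1)
I_A²/I_B² = (10/231)/(2/165) = 25/7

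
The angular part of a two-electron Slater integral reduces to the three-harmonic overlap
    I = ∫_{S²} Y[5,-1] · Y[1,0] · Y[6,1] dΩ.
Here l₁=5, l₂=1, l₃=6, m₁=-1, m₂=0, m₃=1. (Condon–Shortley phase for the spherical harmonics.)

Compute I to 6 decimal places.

Checks pass: Σm=0; 12 even; l₃=6∈[4,6].
(2·5+1)(2·1+1)(2·6+1) = 429
Δ: 0! 10! 2! / 13! → 1/858
sum: t=0:+1/14400 = 1/14400
3j²(5 1 6; 0 0 0) = Δ·Π!·Σ² = 6/143  (sign +1)
sum: t=0:+1/17280 = 1/17280
3j²(5 1 6; -1 0 1) = Δ·Π!·Σ² = 35/858  (sign -1)
combine: 4πI² = 429·6/143·35/858 = 105/143
take √, sign -1: I = -0.24172507

-0.241725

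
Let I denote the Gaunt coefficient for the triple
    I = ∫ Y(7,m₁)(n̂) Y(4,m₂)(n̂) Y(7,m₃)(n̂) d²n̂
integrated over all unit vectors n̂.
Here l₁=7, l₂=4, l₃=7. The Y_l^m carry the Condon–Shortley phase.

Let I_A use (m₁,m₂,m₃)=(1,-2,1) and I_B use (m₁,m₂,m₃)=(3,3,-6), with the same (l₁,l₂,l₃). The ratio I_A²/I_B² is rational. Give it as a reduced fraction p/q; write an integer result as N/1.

112/143

Same 7,4,7: normalisation and zero-m 3j drop out of the ratio.
A: Δ: 4! 10! 4! / 19! → 1/58198140; sum: t=0:+1/1658880 t=1:−1/518400 t=2:+1/1658880 = -1/1382400; 3j²(7 4 7; 1 -2 1) = Δ·Π!·Σ² = 504/46189  (sign -1)
B: Δ: 4! 10! 4! / 19! → 1/58198140; sum: t=3:−1/52254720 t=4:+1/522547200 = -1/58060800; 3j²(7 4 7; 3 3 -6) = Δ·Π!·Σ² = 9/646  (sign +1)
I_A²/I_B² = (504/46189)/(9/646) = 112/143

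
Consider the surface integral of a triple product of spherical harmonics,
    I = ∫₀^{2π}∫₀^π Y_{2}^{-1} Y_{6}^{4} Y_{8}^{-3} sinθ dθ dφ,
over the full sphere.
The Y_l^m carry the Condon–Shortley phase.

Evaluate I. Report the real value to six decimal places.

m-sum 0 ✓  L=16 even ✓  4≤8≤8 ✓
Π(2lᵢ+1) = 5×13×17 = 1105
triangle coeff Δ(2,6,8) = 1/30940
Σ_t [0,0]: t=0:+1/2073600 = 1/2073600
(3j)²=28/1105 [(2 6 8; 0 0 0)], sign=+1
Σ_t [0,0]: t=0:+1/43545600 = 1/43545600
(3j)²=11/3094 [(2 6 8; -1 4 -3)], sign=-1
⇒ 4πI² = 22/221
I = (-1)√(22/221/(4π)) = -0.08900415

-0.089004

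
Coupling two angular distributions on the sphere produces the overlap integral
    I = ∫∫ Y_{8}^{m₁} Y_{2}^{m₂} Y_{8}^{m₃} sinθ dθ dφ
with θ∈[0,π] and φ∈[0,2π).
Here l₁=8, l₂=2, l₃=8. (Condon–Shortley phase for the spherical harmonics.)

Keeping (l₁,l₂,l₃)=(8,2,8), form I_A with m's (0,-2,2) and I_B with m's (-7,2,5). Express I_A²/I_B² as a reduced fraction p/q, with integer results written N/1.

4/1

Same 8,2,8: normalisation and zero-m 3j drop out of the ratio.
A: Δ: 2! 14! 2! / 19! → 1/348840; sum: t=0:+1/116121600 = 1/116121600; 3j²(8 2 8; 0 -2 2) = Δ·Π!·Σ² = 7/323  (sign +1)
B: Δ: 2! 14! 2! / 19! → 1/348840; sum: t=2:+1/24908083200 = 1/24908083200; 3j²(8 2 8; -7 2 5) = Δ·Π!·Σ² = 7/1292  (sign -1)
I_A²/I_B² = (7/323)/(7/1292) = 4/1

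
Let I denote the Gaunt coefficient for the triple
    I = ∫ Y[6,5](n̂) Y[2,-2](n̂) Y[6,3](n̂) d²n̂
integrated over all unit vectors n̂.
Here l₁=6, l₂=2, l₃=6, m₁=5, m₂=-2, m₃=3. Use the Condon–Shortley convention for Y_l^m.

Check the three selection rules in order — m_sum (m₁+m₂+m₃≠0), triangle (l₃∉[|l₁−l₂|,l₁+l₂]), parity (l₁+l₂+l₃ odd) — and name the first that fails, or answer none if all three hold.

Σmᵢ = 6  ✗
l₃∈[|l₁−l₂|,l₁+l₂]=[4,8], have l₃=6
Σlᵢ = 14 ⇒ even

m_sum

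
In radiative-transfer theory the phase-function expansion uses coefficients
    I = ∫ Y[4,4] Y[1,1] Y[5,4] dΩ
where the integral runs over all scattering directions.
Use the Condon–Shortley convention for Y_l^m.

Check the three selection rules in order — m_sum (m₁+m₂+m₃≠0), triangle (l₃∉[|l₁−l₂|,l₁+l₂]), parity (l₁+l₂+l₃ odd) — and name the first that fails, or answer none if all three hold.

azimuthal sum: 4 + 1 + 4 = 9  ✗
3 ≤ 5 ≤ 5 (triangle on l)
L = 4 + 1 + 5 = 10 (even)

m_sum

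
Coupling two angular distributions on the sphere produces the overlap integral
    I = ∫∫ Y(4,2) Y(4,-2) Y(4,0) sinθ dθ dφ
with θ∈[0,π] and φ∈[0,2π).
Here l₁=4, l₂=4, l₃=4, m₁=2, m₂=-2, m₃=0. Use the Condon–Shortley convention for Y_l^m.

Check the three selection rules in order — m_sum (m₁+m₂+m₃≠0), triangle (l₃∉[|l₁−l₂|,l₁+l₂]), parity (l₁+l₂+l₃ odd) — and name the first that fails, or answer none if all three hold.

none

m₁+m₂+m₃ = 2 − 2 + 0 = 0  ✓
triangle: |4−4|=0 ≤ l₃=4 ≤ 4+4=8  ✓
parity: l₁+l₂+l₃ = 12 is even  ✓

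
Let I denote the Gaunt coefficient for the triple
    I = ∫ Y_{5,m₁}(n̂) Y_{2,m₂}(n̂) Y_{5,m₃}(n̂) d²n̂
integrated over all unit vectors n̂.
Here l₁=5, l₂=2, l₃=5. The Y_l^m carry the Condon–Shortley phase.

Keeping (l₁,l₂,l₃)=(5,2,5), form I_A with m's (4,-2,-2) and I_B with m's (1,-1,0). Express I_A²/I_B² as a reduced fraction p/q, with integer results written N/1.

72/5

Same 5,2,5: normalisation and zero-m 3j drop out of the ratio.
A: Δ: 2! 8! 2! / 13! → 1/38610; sum: t=0:+1/20160 = 1/20160; 3j²(5 2 5; 4 -2 -2) = Δ·Π!·Σ² = 12/715  (sign -1)
B: Δ: 2! 8! 2! / 13! → 1/38610; sum: t=0:+1/1152 t=1:−1/1440 = 1/5760; 3j²(5 2 5; 1 -1 0) = Δ·Π!·Σ² = 1/858  (sign -1)
I_A²/I_B² = (12/715)/(1/858) = 72/5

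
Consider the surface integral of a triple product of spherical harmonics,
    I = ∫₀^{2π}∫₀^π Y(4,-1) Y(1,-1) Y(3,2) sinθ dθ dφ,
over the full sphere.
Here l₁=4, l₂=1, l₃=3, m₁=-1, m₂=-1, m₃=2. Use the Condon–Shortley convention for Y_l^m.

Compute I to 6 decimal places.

-0.106622

Checks pass: Σm=0; 8 even; l₃=3∈[3,5].
(2·4+1)(2·1+1)(2·3+1) = 189
Δ: 2! 6! 0! / 9! → 1/252
sum: t=1:−1/36 = -1/36
3j²(4 1 3; 0 0 0) = Δ·Π!·Σ² = 4/63  (sign +1)
sum: t=0:+1/240 = 1/240
3j²(4 1 3; -1 -1 2) = Δ·Π!·Σ² = 1/84  (sign -1)
combine: 4πI² = 189·4/63·1/84 = 1/7
take √, sign -1: I = -0.10662181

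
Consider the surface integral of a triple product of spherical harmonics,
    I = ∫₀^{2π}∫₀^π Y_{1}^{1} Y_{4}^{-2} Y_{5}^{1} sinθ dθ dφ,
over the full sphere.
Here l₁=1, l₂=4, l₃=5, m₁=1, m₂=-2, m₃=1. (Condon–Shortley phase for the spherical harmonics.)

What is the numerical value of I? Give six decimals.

-0.120286

Rules hold: Σm=0, L=10 even, 3≤5≤5.
N = 3·9·11 = 297
Δ = 0!·2!·8!/11! = 1/495
Racah Σ t=0..0: t=0:+1/576 = 1/576
⇒ 3j(1 4 5; 0 0 0)² = 5/99, sgn -1
Racah Σ t=0..0: t=0:+1/2880 = 1/2880
⇒ 3j(1 4 5; 1 -2 1)² = 2/165, sgn +1
4πI² = N·(3j₀)²·(3jₘ)² = 2/11
I = -1·√(0.181818/4π) = -0.12028562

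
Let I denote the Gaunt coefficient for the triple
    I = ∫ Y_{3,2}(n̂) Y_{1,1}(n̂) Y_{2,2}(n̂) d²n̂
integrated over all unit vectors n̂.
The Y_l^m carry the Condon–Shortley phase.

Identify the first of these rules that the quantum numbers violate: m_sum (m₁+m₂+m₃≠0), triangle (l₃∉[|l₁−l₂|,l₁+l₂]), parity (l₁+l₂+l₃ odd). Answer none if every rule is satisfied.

m_sum

m₁+m₂+m₃ = 2 + 1 + 2 = 5  ✗
triangle: |3−1|=2 ≤ l₃=2 ≤ 3+1=4
parity: l₁+l₂+l₃ = 6 is even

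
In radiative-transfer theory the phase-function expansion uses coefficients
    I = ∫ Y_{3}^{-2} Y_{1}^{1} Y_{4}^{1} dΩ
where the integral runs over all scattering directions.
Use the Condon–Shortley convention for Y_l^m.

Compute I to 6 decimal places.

-0.106622

Checks pass: Σm=0; 8 even; l₃=4∈[2,4].
(2·3+1)(2·1+1)(2·4+1) = 189
Δ: 0! 6! 2! / 9! → 1/252
sum: t=0:+1/36 = 1/36
3j²(3 1 4; 0 0 0) = Δ·Π!·Σ² = 4/63  (sign +1)
sum: t=0:+1/240 = 1/240
3j²(3 1 4; -2 1 1) = Δ·Π!·Σ² = 1/84  (sign -1)
combine: 4πI² = 189·4/63·1/84 = 1/7
take √, sign -1: I = -0.10662181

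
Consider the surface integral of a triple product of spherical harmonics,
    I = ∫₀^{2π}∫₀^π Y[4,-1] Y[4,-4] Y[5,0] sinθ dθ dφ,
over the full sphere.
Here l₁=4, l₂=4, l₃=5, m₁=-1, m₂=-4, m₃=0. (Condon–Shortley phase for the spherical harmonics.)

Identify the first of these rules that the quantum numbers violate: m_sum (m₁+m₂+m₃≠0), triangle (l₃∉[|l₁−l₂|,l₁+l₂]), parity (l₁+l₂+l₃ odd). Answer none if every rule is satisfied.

azimuthal sum: -1 − 4 + 0 = -5  ✗
0 ≤ 5 ≤ 8 (triangle on l)
L = 4 + 4 + 5 = 13 (odd)

m_sum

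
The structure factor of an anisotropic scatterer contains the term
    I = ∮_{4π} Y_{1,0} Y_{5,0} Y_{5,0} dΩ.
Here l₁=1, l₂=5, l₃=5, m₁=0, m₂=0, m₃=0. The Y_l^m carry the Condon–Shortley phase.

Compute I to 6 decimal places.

0.000000

Σlᵢ=11 odd — θ-integrand is odd under cosθ→−cosθ; I=0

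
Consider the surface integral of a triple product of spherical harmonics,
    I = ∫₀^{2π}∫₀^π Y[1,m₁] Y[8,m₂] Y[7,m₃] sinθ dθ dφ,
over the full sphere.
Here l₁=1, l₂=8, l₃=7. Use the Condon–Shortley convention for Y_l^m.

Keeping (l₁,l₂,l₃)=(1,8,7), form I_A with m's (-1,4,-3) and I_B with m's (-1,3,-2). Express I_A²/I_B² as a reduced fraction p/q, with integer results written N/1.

Shared (l₁,l₂,l₃)=(1,8,7): N and (l;000)² cancel in I_A²/I_B².
A: Δ = 2!·0!·14!/17! = 1/2040; Racah Σ t=2..2: t=2:+1/174182400 = 1/174182400; ⇒ 3j(1 8 7; -1 4 -3)² = 11/340, sgn +1
B: Δ = 2!·0!·14!/17! = 1/2040; Racah Σ t=2..2: t=2:+1/87091200 = 1/87091200; ⇒ 3j(1 8 7; -1 3 -2)² = 11/408, sgn -1
I_A²/I_B² = (11/340)/(11/408) = 6/5

6/5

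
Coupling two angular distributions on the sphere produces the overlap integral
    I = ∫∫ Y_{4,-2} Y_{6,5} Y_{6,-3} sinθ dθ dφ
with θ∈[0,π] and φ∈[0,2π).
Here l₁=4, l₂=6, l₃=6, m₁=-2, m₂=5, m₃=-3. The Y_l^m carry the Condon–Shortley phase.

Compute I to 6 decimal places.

Checks pass: Σm=0; 16 even; l₃=6∈[2,10].
(2·4+1)(2·6+1)(2·6+1) = 1521
Δ: 4! 4! 8! / 17! → 1/15315300
sum: t=0:+1/829440 t=1:−1/25920 t=2:+1/9216 t=3:−1/25920 t=4:+1/829440 = 7/207360
3j²(4 6 6; 0 0 0) = Δ·Π!·Σ² = 28/2431  (sign +1)
sum: t=3:−1/1451520 t=4:+1/483840 = 1/725760
3j²(4 6 6; -2 5 -3) = Δ·Π!·Σ² = 24/1547  (sign -1)
combine: 4πI² = 1521·28/2431·24/1547 = 864/3179
take √, sign -1: I = -0.14706410

-0.147064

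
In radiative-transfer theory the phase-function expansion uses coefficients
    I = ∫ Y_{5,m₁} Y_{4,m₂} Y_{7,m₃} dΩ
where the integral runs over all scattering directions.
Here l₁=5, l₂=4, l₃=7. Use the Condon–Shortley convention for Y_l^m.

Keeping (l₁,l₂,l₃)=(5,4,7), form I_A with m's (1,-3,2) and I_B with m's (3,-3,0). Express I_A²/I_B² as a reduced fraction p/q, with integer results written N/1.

Same 5,4,7: normalisation and zero-m 3j drop out of the ratio.
A: Δ: 2! 8! 6! / 17! → 1/6126120; sum: t=0:+1/138240 t=1:−1/518400 = 11/2073600; 3j²(5 4 7; 1 -3 2) = Δ·Π!·Σ² = 77/4420  (sign -1)
B: Δ: 2! 8! 6! / 17! → 1/6126120; sum: t=0:+1/345600 t=1:−1/3628800 = 19/7257600; 3j²(5 4 7; 3 -3 0) = Δ·Π!·Σ² = 2527/218790  (sign -1)
I_A²/I_B² = (77/4420)/(2527/218790) = 1089/722

1089/722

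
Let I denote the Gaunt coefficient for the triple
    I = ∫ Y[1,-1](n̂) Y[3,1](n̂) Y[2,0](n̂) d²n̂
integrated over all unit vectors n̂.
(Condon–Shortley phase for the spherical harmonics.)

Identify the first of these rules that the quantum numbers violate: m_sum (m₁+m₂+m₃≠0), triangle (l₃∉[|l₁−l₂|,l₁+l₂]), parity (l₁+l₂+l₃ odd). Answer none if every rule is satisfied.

m₁+m₂+m₃ = -1 + 1 + 0 = 0  ✓
triangle: |1−3|=2 ≤ l₃=2 ≤ 1+3=4  ✓
parity: l₁+l₂+l₃ = 6 is even  ✓

none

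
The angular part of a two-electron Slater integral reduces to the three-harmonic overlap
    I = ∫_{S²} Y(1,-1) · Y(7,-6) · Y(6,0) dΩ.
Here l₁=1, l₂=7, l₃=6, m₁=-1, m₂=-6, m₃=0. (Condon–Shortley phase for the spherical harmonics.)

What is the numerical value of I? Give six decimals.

-1 − 6 + 0 = -7 ≠ 0: azimuthal integral kills it; I = 0

0.000000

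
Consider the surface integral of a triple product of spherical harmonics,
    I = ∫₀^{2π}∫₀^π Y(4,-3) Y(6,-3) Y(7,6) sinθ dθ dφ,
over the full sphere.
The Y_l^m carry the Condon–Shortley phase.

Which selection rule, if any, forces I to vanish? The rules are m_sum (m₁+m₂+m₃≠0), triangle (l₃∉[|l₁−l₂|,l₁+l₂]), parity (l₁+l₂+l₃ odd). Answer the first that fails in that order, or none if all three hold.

Σmᵢ = 0  ✓
l₃∈[|l₁−l₂|,l₁+l₂]=[2,10], have l₃=7  ✓
Σlᵢ = 17 ⇒ odd  ✗

parity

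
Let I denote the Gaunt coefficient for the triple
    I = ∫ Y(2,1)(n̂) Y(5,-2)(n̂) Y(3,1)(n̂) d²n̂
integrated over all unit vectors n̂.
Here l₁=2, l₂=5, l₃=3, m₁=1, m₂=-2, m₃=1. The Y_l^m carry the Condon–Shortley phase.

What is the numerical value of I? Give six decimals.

0.245532

Checks pass: Σm=0; 10 even; l₃=3∈[3,7].
(2·2+1)(2·5+1)(2·3+1) = 385
Δ: 4! 0! 6! / 11! → 1/2310
sum: t=2:+1/144 = 1/144
3j²(2 5 3; 0 0 0) = Δ·Π!·Σ² = 10/231  (sign -1)
sum: t=1:−1/288 = -1/288
3j²(2 5 3; 1 -2 1) = Δ·Π!·Σ² = 1/22  (sign -1)
combine: 4πI² = 385·10/231·1/22 = 25/33
take √, sign +1: I = 0.24553200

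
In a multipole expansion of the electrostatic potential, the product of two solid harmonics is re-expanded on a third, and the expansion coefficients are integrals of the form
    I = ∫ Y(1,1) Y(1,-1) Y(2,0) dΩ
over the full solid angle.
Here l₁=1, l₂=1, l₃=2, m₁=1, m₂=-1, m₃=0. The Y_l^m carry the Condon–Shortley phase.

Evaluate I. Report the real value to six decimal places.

Checks pass: Σm=0; 4 even; l₃=2∈[0,2].
(2·1+1)(2·1+1)(2·2+1) = 45
Δ: 0! 2! 2! / 5! → 1/30
sum: t=0:+1/1 = 1/1
3j²(1 1 2; 0 0 0) = Δ·Π!·Σ² = 2/15  (sign +1)
sum: t=0:+1/4 = 1/4
3j²(1 1 2; 1 -1 0) = Δ·Π!·Σ² = 1/30  (sign +1)
combine: 4πI² = 45·2/15·1/30 = 1/5
take √, sign +1: I = 0.12615663

0.126157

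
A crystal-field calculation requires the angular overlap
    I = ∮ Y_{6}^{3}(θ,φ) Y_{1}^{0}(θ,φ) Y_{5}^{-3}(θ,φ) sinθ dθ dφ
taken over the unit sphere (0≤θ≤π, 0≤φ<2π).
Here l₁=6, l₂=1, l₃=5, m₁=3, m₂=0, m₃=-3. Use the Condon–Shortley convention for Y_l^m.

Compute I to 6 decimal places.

-0.212310

Checks pass: Σm=0; 12 even; l₃=5∈[5,7].
(2·6+1)(2·1+1)(2·5+1) = 429
Δ: 2! 10! 0! / 13! → 1/858
sum: t=1:−1/14400 = -1/14400
3j²(6 1 5; 0 0 0) = Δ·Π!·Σ² = 6/143  (sign +1)
sum: t=1:−1/80640 = -1/80640
3j²(6 1 5; 3 0 -3) = Δ·Π!·Σ² = 9/286  (sign -1)
combine: 4πI² = 429·6/143·9/286 = 81/143
take √, sign -1: I = -0.21230956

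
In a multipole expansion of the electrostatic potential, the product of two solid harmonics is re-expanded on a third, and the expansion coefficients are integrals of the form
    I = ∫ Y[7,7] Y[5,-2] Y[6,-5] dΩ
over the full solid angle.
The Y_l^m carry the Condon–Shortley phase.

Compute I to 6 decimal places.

m-sum 0 ✓  L=18 even ✓  2≤6≤12 ✓
Π(2lᵢ+1) = 15×11×13 = 2145
triangle coeff Δ(7,5,6) = 1/174594420
Σ_t [1,5]: t=1:−1/4147200 t=2:+1/207360 t=3:−1/82944 t=4:+1/207360 t=5:−1/4147200 = -1/345600
(3j)²=420/46189 [(7 5 6; 0 0 0)], sign=-1
Σ_t [0,0]: t=0:+1/174182400 = 1/174182400
(3j)²=77/3876 [(7 5 6; 7 -2 -5)], sign=-1
⇒ 4πI² = 40425/104329
I = (+1)√(40425/104329/(4π)) = 0.17559719

0.175597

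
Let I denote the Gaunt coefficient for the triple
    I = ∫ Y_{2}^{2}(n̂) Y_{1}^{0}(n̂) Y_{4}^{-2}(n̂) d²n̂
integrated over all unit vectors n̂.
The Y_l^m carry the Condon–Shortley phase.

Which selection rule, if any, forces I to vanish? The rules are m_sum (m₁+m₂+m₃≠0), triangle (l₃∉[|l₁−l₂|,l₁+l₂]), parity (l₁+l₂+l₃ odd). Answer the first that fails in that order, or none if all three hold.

triangle

m₁+m₂+m₃ = 2 + 0 − 2 = 0  ✓
triangle: |2−1|=1 ≤ l₃=4 ≤ 2+1=3  ✗
parity: l₁+l₂+l₃ = 7 is odd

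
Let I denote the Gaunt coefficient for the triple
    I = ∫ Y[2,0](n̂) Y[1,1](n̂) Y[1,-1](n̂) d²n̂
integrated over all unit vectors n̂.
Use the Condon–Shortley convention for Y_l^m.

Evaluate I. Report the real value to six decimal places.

0.126157

Checks pass: Σm=0; 4 even; l₃=1∈[1,3].
(2·2+1)(2·1+1)(2·1+1) = 45
Δ: 2! 2! 0! / 5! → 1/30
sum: t=1:−1/1 = -1/1
3j²(2 1 1; 0 0 0) = Δ·Π!·Σ² = 2/15  (sign +1)
sum: t=2:+1/4 = 1/4
3j²(2 1 1; 0 1 -1) = Δ·Π!·Σ² = 1/30  (sign +1)
combine: 4πI² = 45·2/15·1/30 = 1/5
take √, sign +1: I = 0.12615663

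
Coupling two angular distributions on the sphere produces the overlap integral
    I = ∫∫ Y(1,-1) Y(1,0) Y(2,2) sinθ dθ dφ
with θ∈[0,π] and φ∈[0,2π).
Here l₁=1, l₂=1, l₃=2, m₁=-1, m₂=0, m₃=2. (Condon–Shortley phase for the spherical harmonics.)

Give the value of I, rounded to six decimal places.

0.000000

Σmᵢ = 1 ≠ 0, so the φ-integral vanishes; I = 0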